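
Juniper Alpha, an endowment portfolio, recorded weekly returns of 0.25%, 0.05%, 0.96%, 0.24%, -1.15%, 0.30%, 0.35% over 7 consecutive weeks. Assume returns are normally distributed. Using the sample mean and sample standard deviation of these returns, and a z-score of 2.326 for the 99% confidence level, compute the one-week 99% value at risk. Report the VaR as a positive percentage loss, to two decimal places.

1.34

r̄ = (0.25 + 0.05 + 0.96 + 0.24 − 1.15 + 0.3 + 0.35) / 7 = 0.1429%
Σ(r − r̄)² = 2.4363; sample σ = √(2.4363/6) = 0.6372%
VaR = −(r̄ − z·σ) = −(0.1429 − 2.326 × 0.6372) = −(-1.3392) = 1.3392%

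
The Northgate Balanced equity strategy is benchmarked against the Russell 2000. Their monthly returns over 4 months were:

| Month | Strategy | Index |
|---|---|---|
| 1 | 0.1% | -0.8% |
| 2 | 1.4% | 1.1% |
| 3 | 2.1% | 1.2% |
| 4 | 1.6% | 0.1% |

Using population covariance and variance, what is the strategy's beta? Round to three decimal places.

0.774

r̄p = 1.3000%,  r̄m = 0.4000%
Cov = Σ(rp − r̄p)(rm − r̄m) / 4 = 0.5150
Var(rm) = Σ(rm − r̄m)² / 4 = 0.6650
β = Cov / Var = 0.5150 / 0.6650 = 0.7744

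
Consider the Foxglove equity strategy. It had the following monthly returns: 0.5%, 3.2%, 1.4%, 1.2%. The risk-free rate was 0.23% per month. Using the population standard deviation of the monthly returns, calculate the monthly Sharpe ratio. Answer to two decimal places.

1.35

μ = (0.5 + 3.2 + 1.4 + 1.2) / 4 = 6.30 / 4 = 1.5750%
Σ(r − μ)² = (0.5 − 1.5750)² + (3.2 − 1.5750)² + (1.4 − 1.5750)² + … = 3.9675
σ = √[3.9675 / 4] = 0.9959%
Sharpe = (μ − rf) / σ = (1.5750 − 0.23) / 0.9959 = 1.3450 / 0.9959 = 1.3505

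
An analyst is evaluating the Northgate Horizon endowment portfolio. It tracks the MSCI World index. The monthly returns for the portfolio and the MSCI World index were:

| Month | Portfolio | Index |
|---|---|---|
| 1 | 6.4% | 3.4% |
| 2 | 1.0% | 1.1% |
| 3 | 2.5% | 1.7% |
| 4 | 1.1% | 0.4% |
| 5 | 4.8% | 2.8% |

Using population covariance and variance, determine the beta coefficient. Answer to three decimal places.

1.885

r̄p = 3.1600%,  r̄m = 1.8800%
Cov = Σ(rp − r̄p)(rm − r̄m) / 5 = 2.2572
Var(rm) = Σ(rm − r̄m)² / 5 = 1.1976
β = Cov / Var = 2.2572 / 1.1976 = 1.8848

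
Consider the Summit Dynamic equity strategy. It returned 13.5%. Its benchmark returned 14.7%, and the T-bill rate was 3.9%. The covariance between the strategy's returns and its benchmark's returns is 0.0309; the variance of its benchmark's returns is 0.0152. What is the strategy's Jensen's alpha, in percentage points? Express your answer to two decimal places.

-12.36

β = Cov / Var = 0.0309 / 0.0152 = 2.0329
E[R] = Rf + β(Rm − Rf) = 3.9% + 2.0329 × (14.7% − 3.9%) = 25.8553%
α = Rp − E[R] = 13.5% − 25.8553% = -12.3553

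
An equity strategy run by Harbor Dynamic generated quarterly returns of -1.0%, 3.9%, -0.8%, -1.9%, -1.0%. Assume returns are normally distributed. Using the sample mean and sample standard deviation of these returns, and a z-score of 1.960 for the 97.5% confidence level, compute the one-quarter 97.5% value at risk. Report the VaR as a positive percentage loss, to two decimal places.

4.69

r̄ = (-1 + 3.9 − 0.8 − 1.9 − 1) / 5 = -0.80 / 5 = -0.1600%
Sample σ = √[Σ(r − r̄)² / 4] = √[21.3320 / 4] = √5.3330 = 2.3093%
VaR = −(r̄ − z·σ) = −(-0.1600 − 1.960 × 2.3093) = −(-4.6862) = 4.6862%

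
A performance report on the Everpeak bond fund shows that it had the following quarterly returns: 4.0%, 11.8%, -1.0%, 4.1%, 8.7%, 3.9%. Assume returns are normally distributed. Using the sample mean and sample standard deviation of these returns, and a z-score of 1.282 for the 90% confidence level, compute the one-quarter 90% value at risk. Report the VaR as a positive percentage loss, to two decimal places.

r̄ = (4 + 11.8 − 1 + 4.1 + 8.7 + 3.9) / 6 = 31.50 / 6 = 5.2500%
Σ(r − r̄)² = (4 − 5.2500)² + (11.8 − 5.2500)² + (-1 − 5.2500)² + … = 98.5750
sample σ = √(98.5750 / 5) = √19.7150 = 4.4402%
VaR = −(r̄ − z·σ) = −(5.2500 − 1.282 × 4.4402) = −(-0.4423) = 0.4423%

0.44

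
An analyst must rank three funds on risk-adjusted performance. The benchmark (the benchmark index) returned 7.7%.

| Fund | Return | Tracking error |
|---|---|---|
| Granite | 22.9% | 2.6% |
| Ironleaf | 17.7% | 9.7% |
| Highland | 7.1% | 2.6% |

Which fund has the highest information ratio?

Granite: IR = (22.9% − 7.7%) / 2.6% = 5.846
Ironleaf: IR = (17.7% − 7.7%) / 9.7% = 1.031
Highland: IR = (7.1% − 7.7%) / 2.6% = -0.231
Highest: Granite (5.846).

Granite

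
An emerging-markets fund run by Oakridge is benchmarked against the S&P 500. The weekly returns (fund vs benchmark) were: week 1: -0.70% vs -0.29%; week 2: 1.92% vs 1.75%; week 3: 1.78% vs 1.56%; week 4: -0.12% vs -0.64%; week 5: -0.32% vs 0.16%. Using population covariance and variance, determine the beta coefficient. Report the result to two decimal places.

1.07

r̄p = 0.5120%,  r̄m = 0.5080%
Cov = Σ(rp − r̄p)(rm − r̄m) / 5 = 1.0130
Var(rm) = Σ(rm − r̄m)² / 5 = 0.9450
β = Cov / Var = 1.0130 / 0.9450 = 1.0720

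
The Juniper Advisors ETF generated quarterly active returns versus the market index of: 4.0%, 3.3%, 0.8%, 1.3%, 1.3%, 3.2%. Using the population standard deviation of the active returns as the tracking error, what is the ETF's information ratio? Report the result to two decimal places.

1.90

r̄ = (4 + 3.3 + 0.8 + 1.3 + 1.3 + 3.2) / 6 = 2.3167%
Population σ = √[Σ(r − r̄)² / 6] = √[8.9483 / 6] = √1.4914 = 1.2212%
IR = r̄ / tracking error = 2.3167 / 1.2212 = 1.8971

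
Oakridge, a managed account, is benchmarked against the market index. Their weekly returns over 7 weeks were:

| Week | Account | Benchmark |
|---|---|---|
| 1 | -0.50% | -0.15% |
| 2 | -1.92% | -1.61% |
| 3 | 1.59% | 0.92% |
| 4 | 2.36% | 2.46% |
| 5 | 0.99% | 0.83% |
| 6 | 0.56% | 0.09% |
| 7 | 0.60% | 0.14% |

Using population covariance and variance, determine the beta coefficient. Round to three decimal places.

1.085

r̄p = 0.5257%,  r̄m = 0.3829%
Cov = Σ(rp − r̄p)(rm − r̄m) / 7 = 1.4260
Var(rm) = Σ(rm − r̄m)² / 7 = 1.3147
β = Cov / Var = 1.4260 / 1.3147 = 1.0847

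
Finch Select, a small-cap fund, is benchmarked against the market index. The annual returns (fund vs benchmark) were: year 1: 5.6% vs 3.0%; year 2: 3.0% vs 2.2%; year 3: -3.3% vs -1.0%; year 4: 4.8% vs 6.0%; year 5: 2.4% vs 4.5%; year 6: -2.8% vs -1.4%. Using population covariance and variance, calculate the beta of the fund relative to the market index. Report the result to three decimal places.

r̄p = 1.6167%,  r̄m = 2.2167%
Cov = Σ(rp − r̄p)(rm − r̄m) / 6 = 8.1197
Var(rm) = Σ(rm − r̄m)² / 6 = 7.2614
β = Cov / Var = 8.1197 / 7.2614 = 1.1182

1.118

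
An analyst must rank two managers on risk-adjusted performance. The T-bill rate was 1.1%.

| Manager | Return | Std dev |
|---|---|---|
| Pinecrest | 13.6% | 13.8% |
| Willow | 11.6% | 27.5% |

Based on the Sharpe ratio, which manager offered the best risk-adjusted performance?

Pinecrest: Sharpe ratio = (13.6% − 1.1%) / 13.8% = 0.906
Willow: Sharpe ratio = (11.6% − 1.1%) / 27.5% = 0.382
Highest: Pinecrest (0.906).

Pinecrest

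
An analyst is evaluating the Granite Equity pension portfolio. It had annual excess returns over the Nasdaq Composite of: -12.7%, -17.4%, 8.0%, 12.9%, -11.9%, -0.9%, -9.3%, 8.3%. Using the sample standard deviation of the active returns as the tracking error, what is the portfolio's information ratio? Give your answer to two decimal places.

μ = (-12.7 − 17.4 + 8 + 12.9 − 11.9 − 0.9 − 9.3 + 8.3) / 8 = -2.8750%
Σ(r − μ)² = (-12.7 − (-2.8750))² + (-17.4 − (-2.8750))² + … = 926.1350
sample σ = √(926.1350 / 7) = √132.3050 = 11.5024%
IR = μ / tracking error = -2.8750 / 11.5024 = -0.2499

-0.25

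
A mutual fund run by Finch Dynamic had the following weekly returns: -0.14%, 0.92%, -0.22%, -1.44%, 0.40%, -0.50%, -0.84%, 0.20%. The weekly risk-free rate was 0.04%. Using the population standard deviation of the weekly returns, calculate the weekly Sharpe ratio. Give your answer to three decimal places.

μ = (-0.14 + 0.92 − 0.22 − 1.44 + 0.4 − 0.5 − 0.84 + 0.2) / 8 = -0.2025%
Σ(r − μ)² = (-0.14 − (-0.2025))² + (0.92 − (-0.2025))² + (-0.22 − (-0.2025))² + … = 3.8156
σ = √[3.8156 / 8] = 0.6906%
Sharpe = (μ − rf) / σ = (-0.2025 − 0.04) / 0.6906 = -0.2425 / 0.6906 = -0.3511

-0.351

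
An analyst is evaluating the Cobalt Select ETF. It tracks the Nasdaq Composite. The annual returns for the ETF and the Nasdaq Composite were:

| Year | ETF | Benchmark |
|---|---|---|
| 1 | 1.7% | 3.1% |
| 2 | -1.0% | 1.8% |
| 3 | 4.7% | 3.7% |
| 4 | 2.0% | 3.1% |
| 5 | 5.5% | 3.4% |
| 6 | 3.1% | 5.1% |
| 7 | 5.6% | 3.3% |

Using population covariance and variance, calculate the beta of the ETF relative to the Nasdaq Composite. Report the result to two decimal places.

r̄p = 3.0857%,  r̄m = 3.3571%
Cov = Σ(rp − r̄p)(rm − r̄m) / 7 = 1.0765
Var(rm) = Σ(rm − r̄m)² / 7 = 0.8167
β = Cov / Var = 1.0765 / 0.8167 = 1.3181

1.32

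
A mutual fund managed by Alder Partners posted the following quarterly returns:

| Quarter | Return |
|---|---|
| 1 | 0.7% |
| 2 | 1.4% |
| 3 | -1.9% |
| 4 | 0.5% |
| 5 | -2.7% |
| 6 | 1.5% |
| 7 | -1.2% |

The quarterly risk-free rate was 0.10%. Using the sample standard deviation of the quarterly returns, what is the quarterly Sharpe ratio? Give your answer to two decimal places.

Mean return r̄ = -1.70 / 7 = -0.2429%
Sample σ = √[Σ(r − r̄)² / 6] = √[16.8771 / 6] = √2.8129 = 1.6772%
Sharpe = (r̄ − rf) / σ = (-0.2429 − 0.1) / 1.6772 = -0.3429 / 1.6772 = -0.2044

-0.20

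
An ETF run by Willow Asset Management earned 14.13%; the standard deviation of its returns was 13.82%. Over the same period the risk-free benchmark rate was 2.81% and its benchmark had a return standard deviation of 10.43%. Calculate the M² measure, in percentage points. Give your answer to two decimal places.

Sharpe = (Rp − Rf) / σp = (14.13% − 2.81%) / 13.82% = 0.8191
M² = Rf + Sharpe × σm = 2.81% + 0.8191 × 10.43% = 11.3532%

11.35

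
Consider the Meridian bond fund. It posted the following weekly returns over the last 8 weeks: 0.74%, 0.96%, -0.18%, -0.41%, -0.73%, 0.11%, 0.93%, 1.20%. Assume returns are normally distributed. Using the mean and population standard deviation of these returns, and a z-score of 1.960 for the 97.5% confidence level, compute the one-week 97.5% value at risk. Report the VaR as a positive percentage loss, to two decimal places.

1.00

r̄ = (0.74 + 0.96 − 0.18 − 0.41 − 0.73 + 0.11 + 0.93 + 1.2) / 8 = 2.620 / 8 = 0.3275%
Σ(r − r̄)² = (0.74 − 0.3275)² + (0.96 − 0.3275)² + … = 3.6616
σ = √[3.6616 / 8] = 0.6765%
VaR = −(r̄ − z·σ) = −(0.3275 − 1.960 × 0.6765) = −(-0.9984) = 0.9984%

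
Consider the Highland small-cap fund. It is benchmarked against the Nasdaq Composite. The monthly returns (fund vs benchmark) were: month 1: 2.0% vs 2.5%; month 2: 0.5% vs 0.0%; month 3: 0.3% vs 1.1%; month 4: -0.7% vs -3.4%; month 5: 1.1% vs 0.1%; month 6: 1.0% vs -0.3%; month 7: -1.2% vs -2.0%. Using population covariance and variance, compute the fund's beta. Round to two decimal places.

0.48

r̄p = 0.4286%,  r̄m = -0.2857%
Cov = Σ(rp − r̄p)(rm − r̄m) / 7 = 1.5396
Var(rm) = Σ(rm − r̄m)² / 7 = 3.2212
β = Cov / Var = 1.5396 / 3.2212 = 0.4780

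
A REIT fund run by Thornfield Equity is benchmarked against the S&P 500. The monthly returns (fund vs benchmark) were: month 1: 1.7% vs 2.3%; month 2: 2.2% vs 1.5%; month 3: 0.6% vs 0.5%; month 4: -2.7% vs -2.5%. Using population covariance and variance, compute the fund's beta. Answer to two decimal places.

r̄p = 0.4500%,  r̄m = 0.4500%
Cov = Σ(rp − r̄p)(rm − r̄m) / 4 = 3.3625
Var(rm) = Σ(rm − r̄m)² / 4 = 3.3075
β = Cov / Var = 3.3625 / 3.3075 = 1.0166

1.02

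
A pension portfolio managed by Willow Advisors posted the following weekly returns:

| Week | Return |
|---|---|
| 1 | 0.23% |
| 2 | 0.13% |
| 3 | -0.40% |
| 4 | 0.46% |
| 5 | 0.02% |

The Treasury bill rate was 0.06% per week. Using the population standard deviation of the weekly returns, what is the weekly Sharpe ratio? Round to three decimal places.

0.099

r̄ = (0.23 + 0.13 − 0.4 + 0.46 + 0.02) / 5 = 0.440 / 5 = 0.0880%
Σ(r − r̄)² = (0.23 − 0.0880)² + (0.13 − 0.0880)² + (-0.4 − 0.0880)² + … = 0.4031
population σ = √(0.4031 / 5) = √0.0806 = 0.2839%
Sharpe = (r̄ − rf) / σ = (0.0880 − 0.06) / 0.2839 = 0.0280 / 0.2839 = 0.0986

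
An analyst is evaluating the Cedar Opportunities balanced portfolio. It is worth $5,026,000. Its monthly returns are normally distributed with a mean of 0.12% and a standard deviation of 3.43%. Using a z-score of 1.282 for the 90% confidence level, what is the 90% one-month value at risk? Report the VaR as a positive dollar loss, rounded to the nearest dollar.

Return at the 90% tail: μ − z·σ = 0.12% − 1.282 × 3.43% = 0.12 − 4.39726 = -4.27726%
VaR = −(-4.27726%) × $5,026,000 = 4.27726% × $5,026,000 = $214,975

$214,975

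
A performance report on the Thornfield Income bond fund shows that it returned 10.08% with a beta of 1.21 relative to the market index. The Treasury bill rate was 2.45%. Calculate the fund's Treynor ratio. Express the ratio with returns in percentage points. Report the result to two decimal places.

Treynor = (Rp − Rf) / β = (10.08% − 2.45%) / 1.21 = 7.63 / 1.21 = 6.3058

6.31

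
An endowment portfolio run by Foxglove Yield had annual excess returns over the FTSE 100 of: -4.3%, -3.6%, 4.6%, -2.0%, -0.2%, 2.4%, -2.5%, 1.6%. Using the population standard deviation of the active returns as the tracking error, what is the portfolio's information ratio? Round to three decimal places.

-0.170

μ = (-4.3 − 3.6 + 4.6 − 2 − 0.2 + 2.4 − 2.5 + 1.6) / 8 = -0.5000%
Population std dev = √[69.2200 / 8] = 2.9415%
IR = μ / tracking error = -0.5000 / 2.9415 = -0.1700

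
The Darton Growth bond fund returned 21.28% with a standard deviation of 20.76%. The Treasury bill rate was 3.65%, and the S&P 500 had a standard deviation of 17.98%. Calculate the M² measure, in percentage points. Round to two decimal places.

18.92

Sharpe = (Rp − Rf) / σp = (21.28% − 3.65%) / 20.76% = 0.8492
M² = Rf + Sharpe × σm = 3.65% + 0.8492 × 17.98% = 18.9186%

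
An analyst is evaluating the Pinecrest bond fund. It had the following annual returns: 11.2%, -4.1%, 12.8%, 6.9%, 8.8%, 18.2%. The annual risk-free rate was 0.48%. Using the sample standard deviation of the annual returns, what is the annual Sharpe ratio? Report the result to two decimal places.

1.13

μ = (11.2 − 4.1 + 12.8 + 6.9 + 8.8 + 18.2) / 6 = 53.80 / 6 = 8.9667%
Sample σ = √[Σ(r − μ)² / 5] = √[279.9733 / 5] = √55.9947 = 7.4830%
Sharpe = (μ − rf) / σ = (8.9667 − 0.48) / 7.4830 = 8.4867 / 7.4830 = 1.1341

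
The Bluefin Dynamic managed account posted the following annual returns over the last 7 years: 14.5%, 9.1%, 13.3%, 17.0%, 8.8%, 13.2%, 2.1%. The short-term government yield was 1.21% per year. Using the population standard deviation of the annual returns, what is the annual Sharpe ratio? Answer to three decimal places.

2.176

r̄ = (14.5 + 9.1 + 13.3 + 17 + 8.8 + 13.2 + 2.1) / 7 = 11.1429%
Σ(r − r̄)² = 145.8971; population σ = √(145.8971/7) = 4.5654%
Sharpe = (r̄ − rf) / σ = (11.1429 − 1.21) / 4.5654 = 9.9329 / 4.5654 = 2.1757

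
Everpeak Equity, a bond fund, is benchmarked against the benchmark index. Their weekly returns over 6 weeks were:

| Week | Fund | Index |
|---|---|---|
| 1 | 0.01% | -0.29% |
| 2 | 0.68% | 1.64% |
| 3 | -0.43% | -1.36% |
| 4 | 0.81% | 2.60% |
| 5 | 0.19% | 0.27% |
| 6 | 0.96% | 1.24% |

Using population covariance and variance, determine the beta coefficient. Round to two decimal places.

0.35

r̄p = 0.3700%,  r̄m = 0.6833%
Cov = Σ(rp − r̄p)(rm − r̄m) / 6 = 0.5880
Var(rm) = Σ(rm − r̄m)² / 6 = 1.6987
β = Cov / Var = 0.5880 / 1.6987 = 0.3461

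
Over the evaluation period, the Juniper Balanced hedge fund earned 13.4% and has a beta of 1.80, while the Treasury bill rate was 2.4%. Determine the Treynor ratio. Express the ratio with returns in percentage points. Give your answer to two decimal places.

Treynor = (Rp − Rf) / β = (13.4% − 2.4%) / 1.80 = 11.00 / 1.80 = 6.1111

6.11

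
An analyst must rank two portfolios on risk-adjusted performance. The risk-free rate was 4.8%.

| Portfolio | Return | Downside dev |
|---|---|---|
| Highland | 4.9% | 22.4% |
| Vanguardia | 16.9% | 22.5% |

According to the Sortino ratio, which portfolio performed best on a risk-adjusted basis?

Highland: Sortino ratio = (4.9% − 4.8%) / 22.4% = 0.004
Vanguardia: Sortino ratio = (16.9% − 4.8%) / 22.5% = 0.538
Highest: Vanguardia (0.538).

Vanguardia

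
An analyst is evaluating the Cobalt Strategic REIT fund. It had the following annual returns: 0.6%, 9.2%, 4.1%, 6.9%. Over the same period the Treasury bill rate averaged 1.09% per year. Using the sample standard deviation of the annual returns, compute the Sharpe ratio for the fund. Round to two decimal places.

1.11

Mean return r̄ = 20.80 / 4 = 5.2000%
Σ(r − r̄)² = 41.2600; sample σ = √(41.2600/3) = 3.7085%
Sharpe = (r̄ − rf) / σ = (5.2000 − 1.09) / 3.7085 = 4.1100 / 3.7085 = 1.1083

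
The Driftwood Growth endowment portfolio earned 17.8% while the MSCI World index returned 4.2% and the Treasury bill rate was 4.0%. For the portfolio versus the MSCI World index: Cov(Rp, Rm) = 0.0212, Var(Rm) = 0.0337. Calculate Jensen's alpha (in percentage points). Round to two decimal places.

β = Cov / Var = 0.0212 / 0.0337 = 0.6291
E[R] = Rf + β(Rm − Rf) = 4.0% + 0.6291 × (4.2% − 4.0%) = 4.1258%
α = Rp − E[R] = 17.8% − 4.1258% = 13.6742

13.67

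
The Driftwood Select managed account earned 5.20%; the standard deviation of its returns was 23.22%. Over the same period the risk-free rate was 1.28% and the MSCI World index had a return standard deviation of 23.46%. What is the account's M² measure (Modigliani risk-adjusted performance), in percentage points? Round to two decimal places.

5.24

Sharpe = (Rp − Rf) / σp = (5.20% − 1.28%) / 23.22% = 0.1688
M² = Rf + Sharpe × σm = 1.28% + 0.1688 × 23.46% = 5.2400%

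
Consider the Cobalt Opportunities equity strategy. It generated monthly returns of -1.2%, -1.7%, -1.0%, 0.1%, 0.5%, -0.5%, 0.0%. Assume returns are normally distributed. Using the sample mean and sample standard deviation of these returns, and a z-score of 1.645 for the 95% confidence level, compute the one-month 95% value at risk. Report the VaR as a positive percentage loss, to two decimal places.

1.85

Mean return r̄ = -3.80 / 7 = -0.5429%
Σ(r − r̄)² = 3.7771; sample σ = √(3.7771/6) = 0.7934%
VaR = −(r̄ − z·σ) = −(-0.5429 − 1.645 × 0.7934) = −(-1.8480) = 1.8480%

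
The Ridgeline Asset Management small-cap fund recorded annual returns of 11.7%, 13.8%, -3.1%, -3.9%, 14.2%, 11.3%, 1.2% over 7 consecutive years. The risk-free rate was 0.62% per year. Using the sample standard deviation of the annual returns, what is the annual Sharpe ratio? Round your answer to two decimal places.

Mean return r̄ = 45.20 / 7 = 6.4571%
Σ(r − r̄)² = (11.7 − 6.4571)² + (13.8 − 6.4571)² + … = 391.0571
sample σ = √(391.0571 / 6) = √65.1762 = 8.0732%
Sharpe = (r̄ − rf) / σ = (6.4571 − 0.62) / 8.0732 = 5.8371 / 8.0732 = 0.7230

0.72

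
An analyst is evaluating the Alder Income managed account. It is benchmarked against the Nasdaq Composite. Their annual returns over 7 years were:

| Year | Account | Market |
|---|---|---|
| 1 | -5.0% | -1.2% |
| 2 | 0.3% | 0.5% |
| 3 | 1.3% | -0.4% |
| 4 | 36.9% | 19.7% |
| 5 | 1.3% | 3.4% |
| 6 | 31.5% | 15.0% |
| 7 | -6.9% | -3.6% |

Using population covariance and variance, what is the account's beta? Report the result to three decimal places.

1.981

r̄p = 8.4857%,  r̄m = 4.7714%
Cov = Σ(rp − r̄p)(rm − r̄m) / 7 = 135.8424
Var(rm) = Σ(rm − r̄m)² / 7 = 68.5849
β = Cov / Var = 135.8424 / 68.5849 = 1.9806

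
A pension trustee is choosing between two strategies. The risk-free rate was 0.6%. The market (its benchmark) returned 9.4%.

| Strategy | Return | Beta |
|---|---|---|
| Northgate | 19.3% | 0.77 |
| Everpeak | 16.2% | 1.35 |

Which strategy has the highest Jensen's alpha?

Northgate

Northgate: α = 19.3% − [0.6% + 0.77 × (9.4% − 0.6%)] = 11.924
Everpeak: α = 16.2% − [0.6% + 1.35 × (9.4% − 0.6%)] = 3.720
Highest: Northgate (11.924).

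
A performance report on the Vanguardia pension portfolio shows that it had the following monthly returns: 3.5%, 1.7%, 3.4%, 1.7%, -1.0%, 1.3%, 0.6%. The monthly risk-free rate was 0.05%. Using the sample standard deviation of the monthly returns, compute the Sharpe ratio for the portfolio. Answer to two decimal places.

0.99

r̄ = (3.5 + 1.7 + 3.4 + 1.7 − 1 + 1.3 + 0.6) / 7 = 11.20 / 7 = 1.6000%
Sample σ = √[Σ(r − r̄)² / 6] = √[14.7200 / 6] = √2.4533 = 1.5663%
Sharpe = (r̄ − rf) / σ = (1.6000 − 0.05) / 1.5663 = 1.5500 / 1.5663 = 0.9896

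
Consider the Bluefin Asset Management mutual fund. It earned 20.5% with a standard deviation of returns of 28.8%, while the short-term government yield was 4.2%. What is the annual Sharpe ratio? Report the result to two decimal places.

Sharpe = (Rp − Rf) / σp = (20.5% − 4.2%) / 28.8% = 16.30% / 28.8% = 0.5660

0.57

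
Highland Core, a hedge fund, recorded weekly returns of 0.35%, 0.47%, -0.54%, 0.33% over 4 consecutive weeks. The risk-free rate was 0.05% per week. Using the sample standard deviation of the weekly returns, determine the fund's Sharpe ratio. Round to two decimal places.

0.22

r̄ = (0.35 + 0.47 − 0.54 + 0.33) / 4 = 0.1525%
Sample std dev = √[0.6509 / 3] = 0.4658%
Sharpe = (r̄ − rf) / σ = (0.1525 − 0.05) / 0.4658 = 0.1025 / 0.4658 = 0.2201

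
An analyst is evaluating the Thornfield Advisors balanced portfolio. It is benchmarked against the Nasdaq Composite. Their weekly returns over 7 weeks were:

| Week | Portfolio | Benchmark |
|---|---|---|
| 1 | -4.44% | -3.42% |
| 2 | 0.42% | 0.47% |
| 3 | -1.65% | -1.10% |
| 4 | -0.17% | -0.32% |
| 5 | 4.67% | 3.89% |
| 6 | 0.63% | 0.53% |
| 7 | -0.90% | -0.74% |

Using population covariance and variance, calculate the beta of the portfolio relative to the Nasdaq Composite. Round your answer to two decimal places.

r̄p = -0.2057%,  r̄m = -0.0986%
Cov = Σ(rp − r̄p)(rm − r̄m) / 7 = 5.1823
Var(rm) = Σ(rm − r̄m)² / 7 = 4.1603
β = Cov / Var = 5.1823 / 4.1603 = 1.2457

1.25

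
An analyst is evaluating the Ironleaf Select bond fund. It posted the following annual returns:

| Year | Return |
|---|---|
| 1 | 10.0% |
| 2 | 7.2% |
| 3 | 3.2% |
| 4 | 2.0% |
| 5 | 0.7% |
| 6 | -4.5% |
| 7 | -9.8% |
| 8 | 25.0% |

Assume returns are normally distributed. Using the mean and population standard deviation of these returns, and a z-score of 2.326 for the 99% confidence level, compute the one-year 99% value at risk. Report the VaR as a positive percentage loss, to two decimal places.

18.52

r̄ = (10 + 7.2 + 3.2 + 2 + 0.7 − 4.5 − 9.8 + 25) / 8 = 33.80 / 8 = 4.2250%
Σ(r − r̄)² = (10 − 4.2250)² + (7.2 − 4.2250)² + … = 765.0550
σ = √[765.0550 / 8] = 9.7792%
VaR = −(r̄ − z·σ) = −(4.2250 − 2.326 × 9.7792) = −(-18.5214) = 18.5214%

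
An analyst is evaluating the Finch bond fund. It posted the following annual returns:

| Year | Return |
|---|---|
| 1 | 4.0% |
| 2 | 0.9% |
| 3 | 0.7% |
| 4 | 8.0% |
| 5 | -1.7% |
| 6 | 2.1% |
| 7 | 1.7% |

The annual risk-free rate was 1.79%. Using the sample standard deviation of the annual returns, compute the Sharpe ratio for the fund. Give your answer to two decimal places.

0.15

μ = (4 + 0.9 + 0.7 + 8 − 1.7 + 2.1 + 1.7) / 7 = 15.70 / 7 = 2.2429%
Sample σ = √[Σ(r − μ)² / 6] = √[56.2771 / 6] = √9.3795 = 3.0626%
Sharpe = (μ − rf) / σ = (2.2429 − 1.79) / 3.0626 = 0.4529 / 3.0626 = 0.1479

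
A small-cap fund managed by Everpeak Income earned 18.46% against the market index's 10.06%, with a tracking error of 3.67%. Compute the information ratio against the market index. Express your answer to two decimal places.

2.29

IR = (Rp − Rb) / TE = (18.46% − 10.06%) / 3.67% = 8.40% / 3.67% = 2.2888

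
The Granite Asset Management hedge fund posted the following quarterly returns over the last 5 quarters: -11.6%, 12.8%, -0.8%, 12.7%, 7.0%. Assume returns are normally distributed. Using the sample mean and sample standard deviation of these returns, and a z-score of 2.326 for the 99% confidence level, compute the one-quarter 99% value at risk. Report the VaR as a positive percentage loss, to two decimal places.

20.06

r̄ = (-11.6 + 12.8 − 0.8 + 12.7 + 7) / 5 = 4.0200%
Sample σ = √[Σ(r − r̄)² / 4] = √[428.5280 / 4] = √107.1320 = 10.3505%
VaR = −(r̄ − z·σ) = −(4.0200 − 2.326 × 10.3505) = −(-20.0553) = 20.0553%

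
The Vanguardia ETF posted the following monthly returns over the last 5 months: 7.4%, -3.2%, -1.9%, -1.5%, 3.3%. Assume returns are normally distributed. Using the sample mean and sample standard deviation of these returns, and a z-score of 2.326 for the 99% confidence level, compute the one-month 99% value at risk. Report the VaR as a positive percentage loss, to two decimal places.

9.48

μ = (7.4 − 3.2 − 1.9 − 1.5 + 3.3) / 5 = 4.10 / 5 = 0.8200%
Sample σ = √[Σ(r − μ)² / 4] = √[78.3880 / 4] = √19.5970 = 4.4268%
VaR = −(μ − z·σ) = −(0.8200 − 2.326 × 4.4268) = −(-9.4767) = 9.4767%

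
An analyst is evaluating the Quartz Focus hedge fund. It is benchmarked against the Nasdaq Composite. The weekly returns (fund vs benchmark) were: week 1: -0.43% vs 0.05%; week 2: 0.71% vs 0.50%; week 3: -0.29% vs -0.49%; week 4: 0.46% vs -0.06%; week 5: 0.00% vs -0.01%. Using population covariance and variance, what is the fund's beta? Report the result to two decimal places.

r̄p = 0.0900%,  r̄m = -0.0020%
Cov = Σ(rp − r̄p)(rm − r̄m) / 5 = 0.0898
Var(rm) = Σ(rm − r̄m)² / 5 = 0.0993
β = Cov / Var = 0.0898 / 0.0993 = 0.9043

0.90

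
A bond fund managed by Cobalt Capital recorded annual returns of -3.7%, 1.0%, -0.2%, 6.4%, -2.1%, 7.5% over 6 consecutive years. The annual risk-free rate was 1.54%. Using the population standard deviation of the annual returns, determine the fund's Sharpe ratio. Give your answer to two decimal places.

μ = (-3.7 + 1 − 0.2 + 6.4 − 2.1 + 7.5) / 6 = 8.90 / 6 = 1.4833%
Population σ = √[Σ(r − μ)² / 6] = √[103.1483 / 6] = √17.1914 = 4.1463%
Sharpe = (μ − rf) / σ = (1.4833 − 1.54) / 4.1463 = -0.0567 / 4.1463 = -0.0137

-0.01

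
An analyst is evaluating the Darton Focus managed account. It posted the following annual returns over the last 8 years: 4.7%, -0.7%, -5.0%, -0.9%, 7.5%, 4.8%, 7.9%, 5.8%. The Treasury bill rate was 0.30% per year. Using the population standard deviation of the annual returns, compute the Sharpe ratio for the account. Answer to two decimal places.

r̄ = (4.7 − 0.7 − 5 − 0.9 + 7.5 + 4.8 + 7.9 + 5.8) / 8 = 3.0125%
Σ(r − r̄)² = 151.1288; population σ = √(151.1288/8) = 4.3464%
Sharpe = (r̄ − rf) / σ = (3.0125 − 0.3) / 4.3464 = 2.7125 / 4.3464 = 0.6241

0.62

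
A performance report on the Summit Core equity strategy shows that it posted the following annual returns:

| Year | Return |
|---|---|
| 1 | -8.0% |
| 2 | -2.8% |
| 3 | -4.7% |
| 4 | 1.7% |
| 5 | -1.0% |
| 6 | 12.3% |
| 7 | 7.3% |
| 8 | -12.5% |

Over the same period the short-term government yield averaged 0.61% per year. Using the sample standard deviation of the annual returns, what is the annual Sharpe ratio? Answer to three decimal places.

Mean return μ = -7.70 / 8 = -0.9625%
Σ(r − μ)² = (-8 − (-0.9625))² + (-2.8 − (-0.9625))² + (-4.7 − (-0.9625))² + … = 451.2388
σ = √[451.2388 / 7] = 8.0289%
Sharpe = (μ − rf) / σ = (-0.9625 − 0.61) / 8.0289 = -1.5725 / 8.0289 = -0.1959

-0.196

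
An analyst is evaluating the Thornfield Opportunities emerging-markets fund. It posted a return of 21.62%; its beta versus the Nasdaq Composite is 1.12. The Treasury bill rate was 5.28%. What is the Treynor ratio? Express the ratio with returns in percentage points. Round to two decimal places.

14.59

Treynor = (Rp − Rf) / β = (21.62% − 5.28%) / 1.12 = 16.34 / 1.12 = 14.5893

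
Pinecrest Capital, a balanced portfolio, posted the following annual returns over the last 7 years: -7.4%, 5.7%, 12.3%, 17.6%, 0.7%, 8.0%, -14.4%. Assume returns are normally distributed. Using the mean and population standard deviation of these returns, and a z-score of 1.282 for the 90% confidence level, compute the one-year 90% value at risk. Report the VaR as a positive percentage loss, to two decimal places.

10.04

μ = (-7.4 + 5.7 + 12.3 + 17.6 + 0.7 + 8 − 14.4) / 7 = 22.50 / 7 = 3.2143%
Population std dev = √[747.8286 / 7] = 10.3360%
VaR = −(μ − z·σ) = −(3.2143 − 1.282 × 10.3360) = −(-10.0365) = 10.0365%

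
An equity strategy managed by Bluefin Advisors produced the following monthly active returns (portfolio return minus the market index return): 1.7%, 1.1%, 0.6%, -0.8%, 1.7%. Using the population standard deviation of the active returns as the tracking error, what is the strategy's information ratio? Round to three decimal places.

Mean return μ = 4.30 / 5 = 0.8600%
Population σ = √[Σ(r − μ)² / 5] = √[4.2920 / 5] = √0.8584 = 0.9265%
IR = μ / tracking error = 0.8600 / 0.9265 = 0.9282

0.928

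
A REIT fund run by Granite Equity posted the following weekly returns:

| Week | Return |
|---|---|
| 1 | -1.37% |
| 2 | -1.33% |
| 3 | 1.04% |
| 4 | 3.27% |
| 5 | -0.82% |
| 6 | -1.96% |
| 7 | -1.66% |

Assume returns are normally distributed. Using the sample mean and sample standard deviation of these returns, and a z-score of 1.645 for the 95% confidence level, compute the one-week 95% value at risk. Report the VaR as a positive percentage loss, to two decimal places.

r̄ = (-1.37 − 1.33 + 1.04 + 3.27 − 0.82 − 1.96 − 1.66) / 7 = -2.830 / 7 = -0.4043%
Σ(r − r̄)² = (-1.37 − (-0.4043))² + (-1.33 − (-0.4043))² + (1.04 − (-0.4043))² + … = 21.5458
σ = √[21.5458 / 6] = 1.8950%
VaR = −(r̄ − z·σ) = −(-0.4043 − 1.645 × 1.8950) = −(-3.5216) = 3.5216%

3.52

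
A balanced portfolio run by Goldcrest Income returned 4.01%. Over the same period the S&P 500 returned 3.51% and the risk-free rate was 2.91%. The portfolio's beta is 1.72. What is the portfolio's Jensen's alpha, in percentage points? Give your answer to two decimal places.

0.07

CAPM expected return = Rf + β(Rm − Rf) = 2.91% + 1.72 × (3.51% − 2.91%) = 2.91 + 1.72 × 0.60 = 3.9420%
Jensen's α = Rp − E[R] = 4.01% − 3.9420% = 0.0680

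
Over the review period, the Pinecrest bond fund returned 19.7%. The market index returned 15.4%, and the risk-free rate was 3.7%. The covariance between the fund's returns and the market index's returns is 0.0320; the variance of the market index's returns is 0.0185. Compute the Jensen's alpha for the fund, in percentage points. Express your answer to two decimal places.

-4.24

β = Cov / Var = 0.0320 / 0.0185 = 1.7297
E[R] = Rf + β(Rm − Rf) = 3.7% + 1.7297 × (15.4% − 3.7%) = 23.9375%
α = Rp − E[R] = 19.7% − 23.9375% = -4.2375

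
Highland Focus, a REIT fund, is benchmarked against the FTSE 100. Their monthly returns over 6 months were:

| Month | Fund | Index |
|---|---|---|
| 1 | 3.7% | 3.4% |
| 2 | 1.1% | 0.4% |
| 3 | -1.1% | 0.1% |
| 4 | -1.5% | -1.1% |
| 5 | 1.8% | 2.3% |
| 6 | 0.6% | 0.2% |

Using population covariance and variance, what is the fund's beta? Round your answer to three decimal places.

1.086

r̄p = 0.7667%,  r̄m = 0.8833%
Cov = Σ(rp − r̄p)(rm − r̄m) / 6 = 2.4594
Var(rm) = Σ(rm − r̄m)² / 6 = 2.2647
β = Cov / Var = 2.4594 / 2.2647 = 1.0860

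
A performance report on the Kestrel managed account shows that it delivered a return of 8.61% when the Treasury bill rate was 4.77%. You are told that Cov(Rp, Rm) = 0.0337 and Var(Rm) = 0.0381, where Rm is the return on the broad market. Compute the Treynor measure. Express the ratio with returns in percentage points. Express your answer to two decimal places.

β = Cov / Var = 0.0337 / 0.0381 = 0.8845
Treynor = (Rp − Rf) / β = (8.61% − 4.77%) / 0.8845 = 3.84 / 0.8845 = 4.3414

4.34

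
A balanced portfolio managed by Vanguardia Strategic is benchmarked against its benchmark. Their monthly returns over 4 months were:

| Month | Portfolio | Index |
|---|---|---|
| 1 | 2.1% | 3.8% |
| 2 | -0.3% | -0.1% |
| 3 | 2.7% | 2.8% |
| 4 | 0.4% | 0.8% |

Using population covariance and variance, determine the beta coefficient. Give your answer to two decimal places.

r̄p = 1.2250%,  r̄m = 1.8250%
Cov = Σ(rp − r̄p)(rm − r̄m) / 4 = 1.7369
Var(rm) = Σ(rm − r̄m)² / 4 = 2.4019
β = Cov / Var = 1.7369 / 2.4019 = 0.7231

0.72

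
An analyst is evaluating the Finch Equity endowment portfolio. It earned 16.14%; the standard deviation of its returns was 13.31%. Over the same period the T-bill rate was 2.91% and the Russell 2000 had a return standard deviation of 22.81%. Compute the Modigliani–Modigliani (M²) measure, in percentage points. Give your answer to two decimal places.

25.58

Sharpe = (Rp − Rf) / σp = (16.14% − 2.91%) / 13.31% = 0.9940
M² = Rf + Sharpe × σm = 2.91% + 0.9940 × 22.81% = 25.5831%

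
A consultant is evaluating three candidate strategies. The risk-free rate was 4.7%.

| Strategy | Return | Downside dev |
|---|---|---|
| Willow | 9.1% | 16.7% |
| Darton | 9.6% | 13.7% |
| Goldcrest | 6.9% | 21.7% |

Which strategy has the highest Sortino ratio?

Darton

Willow: Sortino ratio = (9.1% − 4.7%) / 16.7% = 0.263
Darton: Sortino ratio = (9.6% − 4.7%) / 13.7% = 0.358
Goldcrest: Sortino ratio = (6.9% − 4.7%) / 21.7% = 0.101
Highest: Darton (0.358).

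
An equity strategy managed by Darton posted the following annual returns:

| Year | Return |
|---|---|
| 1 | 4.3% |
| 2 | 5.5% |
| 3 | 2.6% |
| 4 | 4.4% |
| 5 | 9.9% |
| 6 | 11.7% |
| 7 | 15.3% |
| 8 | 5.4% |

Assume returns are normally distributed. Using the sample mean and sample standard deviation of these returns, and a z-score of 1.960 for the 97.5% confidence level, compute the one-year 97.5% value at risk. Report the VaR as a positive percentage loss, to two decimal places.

μ = (4.3 + 5.5 + 2.6 + 4.4 + 9.9 + 11.7 + 15.3 + 5.4) / 8 = 7.3875%
Σ(r − μ)² = (4.3 − 7.3875)² + (5.5 − 7.3875)² + … = 136.4088
sample σ = √(136.4088 / 7) = √19.4870 = 4.4144%
VaR = −(μ − z·σ) = −(7.3875 − 1.960 × 4.4144) = −(-1.2647) = 1.2647%

1.26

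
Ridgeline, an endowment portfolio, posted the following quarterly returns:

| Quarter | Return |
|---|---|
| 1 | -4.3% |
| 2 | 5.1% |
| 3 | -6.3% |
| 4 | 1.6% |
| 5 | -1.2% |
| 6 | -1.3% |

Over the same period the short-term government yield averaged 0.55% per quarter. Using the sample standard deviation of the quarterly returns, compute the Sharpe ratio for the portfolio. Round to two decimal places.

-0.40

Mean return μ = -6.40 / 6 = -1.0667%
Sample std dev = √[83.0533 / 5] = 4.0756%
Sharpe = (μ − rf) / σ = (-1.0667 − 0.55) / 4.0756 = -1.6167 / 4.0756 = -0.3967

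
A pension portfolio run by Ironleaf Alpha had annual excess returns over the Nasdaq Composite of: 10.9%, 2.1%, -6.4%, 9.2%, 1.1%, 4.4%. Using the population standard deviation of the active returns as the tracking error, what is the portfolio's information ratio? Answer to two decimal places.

0.62

r̄ = (10.9 + 2.1 − 6.4 + 9.2 + 1.1 + 4.4) / 6 = 21.30 / 6 = 3.5500%
Population std dev = √[193.7750 / 6] = 5.6829%
IR = r̄ / tracking error = 3.5500 / 5.6829 = 0.6247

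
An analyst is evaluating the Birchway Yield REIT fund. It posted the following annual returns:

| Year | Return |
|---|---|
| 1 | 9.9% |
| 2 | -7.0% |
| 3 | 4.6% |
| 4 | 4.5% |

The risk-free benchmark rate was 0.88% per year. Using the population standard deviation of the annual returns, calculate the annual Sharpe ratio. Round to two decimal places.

Mean return r̄ = 12.00 / 4 = 3.0000%
Population σ = √[Σ(r − r̄)² / 4] = √[152.4200 / 4] = √38.1050 = 6.1729%
Sharpe = (r̄ − rf) / σ = (3.0000 − 0.88) / 6.1729 = 2.1200 / 6.1729 = 0.3434

0.34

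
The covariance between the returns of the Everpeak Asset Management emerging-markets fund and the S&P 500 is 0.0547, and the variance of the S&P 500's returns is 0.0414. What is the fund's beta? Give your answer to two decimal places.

β = Cov(Rp, Rm) / Var(Rm) = 0.0547 / 0.0414 = 1.3213

1.32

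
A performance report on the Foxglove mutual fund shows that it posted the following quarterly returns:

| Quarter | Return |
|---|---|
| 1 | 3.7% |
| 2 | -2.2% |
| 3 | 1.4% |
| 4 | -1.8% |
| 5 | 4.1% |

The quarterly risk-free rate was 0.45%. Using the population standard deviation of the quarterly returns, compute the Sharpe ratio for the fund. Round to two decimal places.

Mean return r̄ = 5.20 / 5 = 1.0400%
Σ(r − r̄)² = (3.7 − 1.0400)² + (-2.2 − 1.0400)² + (1.4 − 1.0400)² + … = 35.1320
population σ = √(35.1320 / 5) = √7.0264 = 2.6507%
Sharpe = (r̄ − rf) / σ = (1.0400 − 0.45) / 2.6507 = 0.5900 / 2.6507 = 0.2226

0.22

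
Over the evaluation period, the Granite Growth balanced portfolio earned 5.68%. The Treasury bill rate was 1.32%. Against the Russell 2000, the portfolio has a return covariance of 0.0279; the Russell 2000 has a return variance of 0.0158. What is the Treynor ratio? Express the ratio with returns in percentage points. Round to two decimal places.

β = Cov / Var = 0.0279 / 0.0158 = 1.7658
Treynor = (Rp − Rf) / β = (5.68% − 1.32%) / 1.7658 = 4.36 / 1.7658 = 2.4691

2.47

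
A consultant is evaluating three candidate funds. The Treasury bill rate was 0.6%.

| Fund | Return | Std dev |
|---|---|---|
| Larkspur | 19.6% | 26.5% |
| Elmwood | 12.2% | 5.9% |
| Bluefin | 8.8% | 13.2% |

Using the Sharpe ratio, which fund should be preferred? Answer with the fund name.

Larkspur: Sharpe ratio = (19.6% − 0.6%) / 26.5% = 0.717
Elmwood: Sharpe ratio = (12.2% − 0.6%) / 5.9% = 1.966
Bluefin: Sharpe ratio = (8.8% − 0.6%) / 13.2% = 0.621
Highest: Elmwood (1.966).

Elmwood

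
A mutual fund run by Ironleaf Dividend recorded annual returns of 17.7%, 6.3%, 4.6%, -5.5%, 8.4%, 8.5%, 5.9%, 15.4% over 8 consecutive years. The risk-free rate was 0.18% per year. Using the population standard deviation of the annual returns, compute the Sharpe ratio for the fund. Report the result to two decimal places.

1.13

Mean return r̄ = 61.30 / 8 = 7.6625%
Σ(r − r̄)² = (17.7 − 7.6625)² + (6.3 − 7.6625)² + (4.6 − 7.6625)² + … = 349.4588
population σ = √(349.4588 / 8) = √43.6824 = 6.6093%
Sharpe = (r̄ − rf) / σ = (7.6625 − 0.18) / 6.6093 = 7.4825 / 6.6093 = 1.1321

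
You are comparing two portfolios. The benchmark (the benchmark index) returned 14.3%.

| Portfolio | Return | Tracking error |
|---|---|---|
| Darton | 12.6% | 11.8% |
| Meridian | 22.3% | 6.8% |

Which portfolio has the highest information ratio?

Darton: IR = (12.6% − 14.3%) / 11.8% = -0.144
Meridian: IR = (22.3% − 14.3%) / 6.8% = 1.176
Highest: Meridian (1.176).

Meridian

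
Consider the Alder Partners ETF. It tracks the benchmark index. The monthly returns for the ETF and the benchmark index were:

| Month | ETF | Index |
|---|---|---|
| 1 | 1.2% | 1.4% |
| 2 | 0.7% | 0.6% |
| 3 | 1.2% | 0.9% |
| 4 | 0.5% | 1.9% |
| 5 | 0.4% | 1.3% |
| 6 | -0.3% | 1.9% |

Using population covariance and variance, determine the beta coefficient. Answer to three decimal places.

-0.621

r̄p = 0.6167%,  r̄m = 1.3333%
Cov = Σ(rp − r̄p)(rm − r̄m) / 6 = -0.1422
Var(rm) = Σ(rm − r̄m)² / 6 = 0.2289
β = Cov / Var = -0.1422 / 0.2289 = -0.6212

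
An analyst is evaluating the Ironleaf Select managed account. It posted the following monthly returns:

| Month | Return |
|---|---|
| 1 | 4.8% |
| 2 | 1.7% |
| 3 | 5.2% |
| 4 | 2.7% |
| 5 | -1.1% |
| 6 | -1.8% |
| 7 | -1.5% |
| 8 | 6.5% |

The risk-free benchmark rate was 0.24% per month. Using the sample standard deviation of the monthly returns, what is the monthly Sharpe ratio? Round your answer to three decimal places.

Mean return r̄ = 16.50 / 8 = 2.0625%
Σ(r − r̄)² = 75.1788; sample σ = √(75.1788/7) = 3.2772%
Sharpe = (r̄ − rf) / σ = (2.0625 − 0.24) / 3.2772 = 1.8225 / 3.2772 = 0.5561

0.556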